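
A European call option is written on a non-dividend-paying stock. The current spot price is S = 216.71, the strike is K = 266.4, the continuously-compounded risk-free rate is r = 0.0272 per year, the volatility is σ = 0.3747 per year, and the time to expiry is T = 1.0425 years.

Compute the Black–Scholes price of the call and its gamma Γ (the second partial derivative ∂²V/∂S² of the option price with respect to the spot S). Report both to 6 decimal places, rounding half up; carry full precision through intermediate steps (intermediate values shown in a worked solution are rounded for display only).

σ√T = 0.3747·√1.0425 = 0.382580
d₁ = (ln(S/K) + (r+σ²/2)T) / (σ√T) = (ln(216.71/266.4) + (0.0272+0.3747²/2)·1.0425) / 0.382580 = (-0.206439 + 0.101540) / 0.382580 = -0.274190
d₂ = d₁ − σ√T = -0.274190 − 0.382580 = -0.656769
e^{−rT} = e^{−0.0272·1.0425} = 0.972042
N(d₁) = 0.391969,  N(d₂) = 0.255665
Call price V = S·N(d₁) − K·e^{−rT}·N(d₂) = 84.943699 − 66.204895 = 18.738804
φ(d₁) = (1/√(2π))·e^{−d₁²/2} = 0.384224
Γ = φ(d₁) / (S·σ·√T) = 0.004634

price = 18.738804
Γ = 0.004634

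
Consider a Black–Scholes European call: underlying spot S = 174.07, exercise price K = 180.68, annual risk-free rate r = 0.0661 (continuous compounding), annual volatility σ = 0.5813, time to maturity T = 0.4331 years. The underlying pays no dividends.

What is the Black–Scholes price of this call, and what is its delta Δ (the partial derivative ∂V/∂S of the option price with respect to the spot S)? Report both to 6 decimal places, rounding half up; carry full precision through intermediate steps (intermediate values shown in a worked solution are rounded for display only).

price = 25.770878
Δ = 0.566979

σ√T = 0.5813·√0.4331 = 0.382555
d₁ = (ln(S/K) + (r+σ²/2)T) / (σ√T) = (ln(174.07/180.68) + (0.0661+0.5813²/2)·0.4331) / 0.382555 = (-0.037270 + 0.101802) / 0.382555 = 0.168687
d₂ = d₁ − σ√T = 0.168687 − 0.382555 = -0.213868
e^{−rT} = e^{−0.0661·0.4331} = 0.971778
N(d₁) = 0.566979,  N(d₂) = 0.415325
Call price V = S·N(d₁) − K·e^{−rT}·N(d₂) = 98.693983 − 72.923105 = 25.770878
Δ = N(d₁) = 0.566979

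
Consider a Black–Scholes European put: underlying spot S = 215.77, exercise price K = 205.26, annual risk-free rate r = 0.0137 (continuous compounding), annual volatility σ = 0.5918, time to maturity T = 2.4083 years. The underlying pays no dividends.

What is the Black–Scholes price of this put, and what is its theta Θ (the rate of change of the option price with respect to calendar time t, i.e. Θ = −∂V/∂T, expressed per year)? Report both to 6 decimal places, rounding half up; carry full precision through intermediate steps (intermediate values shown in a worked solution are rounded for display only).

price = 65.016382
Θ = -12.361235

σ√T = 0.5918·√2.4083 = 0.918397
d₁ = (ln(S/K) + (r+σ²/2)T) / (σ√T) = (ln(215.77/205.26) + (0.0137+0.5918²/2)·2.4083) / 0.918397 = (0.049936 + 0.454720) / 0.918397 = 0.549496
d₂ = d₁ − σ√T = 0.549496 − 0.918397 = -0.368900
e^{−rT} = e^{−0.0137·2.4083} = 0.967545
N(−d₁) = 0.291332,  N(−d₂) = 0.643899
Put price V = K·e^{−rT}·N(−d₂) − S·N(−d₁) = 127.877195 − 62.860813 = 65.016382
φ(d₁) = (1/√(2π))·e^{−d₁²/2} = 0.343039
Θ = −S·φ(d₁)·σ/(2√T) + r·K·e^{−rT}·N(−d₂) = −14.113153 + 1.751918 = -12.361235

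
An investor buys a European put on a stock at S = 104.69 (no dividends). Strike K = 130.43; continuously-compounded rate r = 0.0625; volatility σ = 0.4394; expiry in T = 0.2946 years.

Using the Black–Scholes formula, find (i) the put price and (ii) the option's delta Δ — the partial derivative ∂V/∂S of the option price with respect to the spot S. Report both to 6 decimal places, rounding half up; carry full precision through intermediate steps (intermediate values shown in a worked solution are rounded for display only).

price = 26.413901
Δ = -0.765868

σ√T = 0.4394·√0.2946 = 0.238493
d₁ = (ln(S/K) + (r+σ²/2)T) / (σ√T) = (ln(104.69/130.43) + (0.0625+0.4394²/2)·0.2946) / 0.238493 = (-0.219833 + 0.046852) / 0.238493 = -0.725307
d₂ = d₁ − σ√T = -0.725307 − 0.238493 = -0.963801
e^{−rT} = e^{−0.0625·0.2946} = 0.981756
N(−d₁) = 0.765868,  N(−d₂) = 0.832427
Put price V = K·e^{−rT}·N(−d₂) − S·N(−d₁) = 106.592646 − 80.178745 = 26.413901
Δ = −N(−d₁) = -0.765868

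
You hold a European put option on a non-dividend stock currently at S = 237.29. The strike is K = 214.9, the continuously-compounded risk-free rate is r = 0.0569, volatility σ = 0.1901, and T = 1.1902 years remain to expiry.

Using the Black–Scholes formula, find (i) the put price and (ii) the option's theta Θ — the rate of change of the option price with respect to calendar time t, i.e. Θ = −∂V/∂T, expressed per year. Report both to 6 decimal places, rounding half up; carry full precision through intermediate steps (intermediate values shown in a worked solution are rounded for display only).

price = 5.382706
Θ = -2.698411

σ√T = 0.1901·√1.1902 = 0.207392
d₁ = (ln(S/K) + (r+σ²/2)T) / (σ√T) = (ln(237.29/214.9) + (0.0569+0.1901²/2)·1.1902) / 0.207392 = (0.099110 + 0.089228) / 0.207392 = 0.908127
d₂ = d₁ − σ√T = 0.908127 − 0.207392 = 0.700735
e^{−rT} = e^{−0.0569·1.1902} = 0.934520
N(−d₁) = 0.181906,  N(−d₂) = 0.241734
Put price V = K·e^{−rT}·N(−d₂) − S·N(−d₁) = 48.547073 − 43.164367 = 5.382706
φ(d₁) = (1/√(2π))·e^{−d₁²/2} = 0.264137
Θ = −S·φ(d₁)·σ/(2√T) + r·K·e^{−rT}·N(−d₂) = −5.460739 + 2.762328 = -2.698411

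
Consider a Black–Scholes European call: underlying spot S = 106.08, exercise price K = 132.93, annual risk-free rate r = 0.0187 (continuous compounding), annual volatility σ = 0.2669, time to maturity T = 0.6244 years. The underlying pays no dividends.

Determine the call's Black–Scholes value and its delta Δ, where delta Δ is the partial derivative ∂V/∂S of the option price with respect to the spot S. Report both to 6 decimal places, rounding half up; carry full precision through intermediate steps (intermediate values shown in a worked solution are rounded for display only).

price = 2.010765
Δ = 0.181671

σ√T = 0.2669·√0.6244 = 0.210902
d₁ = (ln(S/K) + (r+σ²/2)T) / (σ√T) = (ln(106.08/132.93) + (0.0187+0.2669²/2)·0.6244) / 0.210902 = (-0.225629 + 0.033916) / 0.210902 = -0.909017
d₂ = d₁ − σ√T = -0.909017 − 0.210902 = -1.119918
e^{−rT} = e^{−0.0187·0.6244} = 0.988392
N(d₁) = 0.181671,  N(d₂) = 0.131374
Call price V = S·N(d₁) − K·e^{−rT}·N(d₂) = 19.271627 − 17.260863 = 2.010765
Δ = N(d₁) = 0.181671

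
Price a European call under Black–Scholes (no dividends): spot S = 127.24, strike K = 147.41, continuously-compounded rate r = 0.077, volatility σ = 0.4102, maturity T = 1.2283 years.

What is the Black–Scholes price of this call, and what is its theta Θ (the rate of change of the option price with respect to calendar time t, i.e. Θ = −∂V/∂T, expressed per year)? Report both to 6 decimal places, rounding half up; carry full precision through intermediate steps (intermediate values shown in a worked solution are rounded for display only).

σ√T = 0.4102·√1.2283 = 0.454619
d₁ = (ln(S/K) + (r+σ²/2)T) / (σ√T) = (ln(127.24/147.41) + (0.077+0.4102²/2)·1.2283) / 0.454619 = (-0.147143 + 0.197918) / 0.454619 = 0.111688
d₂ = d₁ − σ√T = 0.111688 − 0.454619 = -0.342931
e^{−rT} = e^{−0.077·1.2283} = 0.909756
N(d₁) = 0.544465,  N(d₂) = 0.365825
Call price V = S·N(d₁) − K·e^{−rT}·N(d₂) = 69.277697 − 49.059759 = 20.217938
φ(d₁) = (1/√(2π))·e^{−d₁²/2} = 0.396462
Θ = −S·φ(d₁)·σ/(2√T) − r·K·e^{−rT}·N(d₂) = −9.335518 − 3.777601 = -13.113119

price = 20.217938
Θ = -13.113119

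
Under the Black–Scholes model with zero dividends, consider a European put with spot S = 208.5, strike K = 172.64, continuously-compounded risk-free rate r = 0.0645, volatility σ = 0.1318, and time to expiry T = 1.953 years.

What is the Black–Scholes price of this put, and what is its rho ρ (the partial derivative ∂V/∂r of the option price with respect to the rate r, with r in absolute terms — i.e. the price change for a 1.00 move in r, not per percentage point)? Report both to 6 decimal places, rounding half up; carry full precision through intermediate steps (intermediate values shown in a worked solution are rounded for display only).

σ√T = 0.1318·√1.953 = 0.184190
d₁ = (ln(S/K) + (r+σ²/2)T) / (σ√T) = (ln(208.5/172.64) + (0.0645+0.1318²/2)·1.953) / 0.184190 = (0.188731 + 0.142932) / 0.184190 = 1.800650
d₂ = d₁ − σ√T = 1.800650 − 0.184190 = 1.616460
e^{−rT} = e^{−0.0645·1.953} = 0.881643
N(−d₁) = 0.035879,  N(−d₂) = 0.052997
Put price V = K·e^{−rT}·N(−d₂) − S·N(−d₁) = 8.066578 − 7.480781 = 0.585796
ρ = −K·T·e^{−rT}·N(−d₂) = -15.754026

price = 0.585796
ρ = -15.754026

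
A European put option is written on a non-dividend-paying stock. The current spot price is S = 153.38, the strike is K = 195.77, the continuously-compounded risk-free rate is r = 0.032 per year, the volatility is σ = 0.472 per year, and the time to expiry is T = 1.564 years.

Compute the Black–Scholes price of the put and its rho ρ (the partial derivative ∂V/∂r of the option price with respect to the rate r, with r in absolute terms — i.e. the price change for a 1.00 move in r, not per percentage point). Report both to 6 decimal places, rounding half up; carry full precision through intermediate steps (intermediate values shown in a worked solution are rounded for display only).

σ√T = 0.472·√1.564 = 0.590283
d₁ = (ln(S/K) + (r+σ²/2)T) / (σ√T) = (ln(153.38/195.77) + (0.032+0.472²/2)·1.564) / 0.590283 = (-0.244022 + 0.224265) / 0.590283 = -0.033470
d₂ = d₁ − σ√T = -0.033470 − 0.590283 = -0.623753
e^{−rT} = e^{−0.032·1.564} = 0.951184
N(−d₁) = 0.513350,  N(−d₂) = 0.733605
Put price V = K·e^{−rT}·N(−d₂) − S·N(−d₁) = 136.607008 − 78.737653 = 57.869355
ρ = −K·T·e^{−rT}·N(−d₂) = -213.653360

price = 57.869355
ρ = -213.653360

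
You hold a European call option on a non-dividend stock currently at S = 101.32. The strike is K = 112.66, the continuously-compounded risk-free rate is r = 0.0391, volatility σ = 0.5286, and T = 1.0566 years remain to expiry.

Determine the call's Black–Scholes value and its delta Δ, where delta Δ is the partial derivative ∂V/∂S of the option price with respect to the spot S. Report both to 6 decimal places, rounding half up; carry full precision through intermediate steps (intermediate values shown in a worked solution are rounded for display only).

σ√T = 0.5286·√1.0566 = 0.543353
d₁ = (ln(S/K) + (r+σ²/2)T) / (σ√T) = (ln(101.32/112.66) + (0.0391+0.5286²/2)·1.0566) / 0.543353 = (-0.106091 + 0.188930) / 0.543353 = 0.152459
d₂ = d₁ − σ√T = 0.152459 − 0.543353 = -0.390895
e^{−rT} = e^{−0.0391·1.0566} = 0.959529
N(d₁) = 0.560587,  N(d₂) = 0.347937
Call price V = S·N(d₁) − K·e^{−rT}·N(d₂) = 56.798717 − 37.612218 = 19.186498
Δ = N(d₁) = 0.560587

price = 19.186498
Δ = 0.560587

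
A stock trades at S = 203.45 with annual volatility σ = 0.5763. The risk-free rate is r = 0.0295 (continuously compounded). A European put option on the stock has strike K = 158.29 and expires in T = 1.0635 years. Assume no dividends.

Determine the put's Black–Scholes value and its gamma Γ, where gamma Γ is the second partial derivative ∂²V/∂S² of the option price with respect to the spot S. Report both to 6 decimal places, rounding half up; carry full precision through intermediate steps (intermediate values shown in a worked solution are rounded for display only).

price = 21.112882
Γ = 0.002449

σ√T = 0.5763·√1.0635 = 0.594316
d₁ = (ln(S/K) + (r+σ²/2)T) / (σ√T) = (ln(203.45/158.29) + (0.0295+0.5763²/2)·1.0635) / 0.594316 = (0.250991 + 0.207979) / 0.594316 = 0.772267
d₂ = d₁ − σ√T = 0.772267 − 0.594316 = 0.177951
e^{−rT} = e^{−0.0295·1.0635} = 0.969114
N(−d₁) = 0.219978,  N(−d₂) = 0.429381
Put price V = K·e^{−rT}·N(−d₂) − S·N(−d₁) = 65.867451 − 44.754569 = 21.112882
φ(d₁) = (1/√(2π))·e^{−d₁²/2} = 0.296077
Γ = φ(d₁) / (S·σ·√T) = 0.002449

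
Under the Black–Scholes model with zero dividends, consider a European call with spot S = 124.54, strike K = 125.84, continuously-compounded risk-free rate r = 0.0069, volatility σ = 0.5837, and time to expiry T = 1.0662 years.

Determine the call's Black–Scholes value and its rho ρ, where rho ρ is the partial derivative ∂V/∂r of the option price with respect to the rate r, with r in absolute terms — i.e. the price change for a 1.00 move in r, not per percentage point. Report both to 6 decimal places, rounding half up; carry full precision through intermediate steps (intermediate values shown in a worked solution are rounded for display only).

σ√T = 0.5837·√1.0662 = 0.602711
d₁ = (ln(S/K) + (r+σ²/2)T) / (σ√T) = (ln(124.54/125.84) + (0.0069+0.5837²/2)·1.0662) / 0.602711 = (-0.010384 + 0.188987) / 0.602711 = 0.296332
d₂ = d₁ − σ√T = 0.296332 − 0.602711 = -0.306379
e^{−rT} = e^{−0.0069·1.0662} = 0.992670
N(d₁) = 0.616512,  N(d₂) = 0.379658
Call price V = S·N(d₁) − K·e^{−rT}·N(d₂) = 76.780382 − 47.425997 = 29.354385
ρ = K·T·e^{−rT}·N(d₂) = 50.565598

price = 29.354385
ρ = 50.565598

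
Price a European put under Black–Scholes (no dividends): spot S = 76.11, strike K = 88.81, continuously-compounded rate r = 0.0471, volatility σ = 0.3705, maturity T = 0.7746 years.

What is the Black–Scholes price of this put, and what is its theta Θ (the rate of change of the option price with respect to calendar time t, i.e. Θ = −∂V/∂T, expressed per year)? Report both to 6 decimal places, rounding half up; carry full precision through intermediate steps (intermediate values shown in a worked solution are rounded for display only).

price = 15.902395
Θ = -3.443394

σ√T = 0.3705·√0.7746 = 0.326082
d₁ = (ln(S/K) + (r+σ²/2)T) / (σ√T) = (ln(76.11/88.81) + (0.0471+0.3705²/2)·0.7746) / 0.326082 = (-0.154320 + 0.089648) / 0.326082 = -0.198328
d₂ = d₁ − σ√T = -0.198328 − 0.326082 = -0.524410
e^{−rT} = e^{−0.0471·0.7746} = 0.964174
N(−d₁) = 0.578606,  N(−d₂) = 0.700003
Put price V = K·e^{−rT}·N(−d₂) − S·N(−d₁) = 59.940077 − 44.037682 = 15.902395
φ(d₁) = (1/√(2π))·e^{−d₁²/2} = 0.391173
Θ = −S·φ(d₁)·σ/(2√T) + r·K·e^{−rT}·N(−d₂) = −6.266572 + 2.823178 = -3.443394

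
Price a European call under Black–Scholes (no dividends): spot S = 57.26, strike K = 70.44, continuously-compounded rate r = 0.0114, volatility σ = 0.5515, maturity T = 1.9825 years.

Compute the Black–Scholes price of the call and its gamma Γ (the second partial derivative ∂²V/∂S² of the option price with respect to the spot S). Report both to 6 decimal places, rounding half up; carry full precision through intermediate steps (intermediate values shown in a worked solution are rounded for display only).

σ√T = 0.5515·√1.9825 = 0.776519
d₁ = (ln(S/K) + (r+σ²/2)T) / (σ√T) = (ln(57.26/70.44) + (0.0114+0.5515²/2)·1.9825) / 0.776519 = (-0.207159 + 0.324091) / 0.776519 = 0.150585
d₂ = d₁ − σ√T = 0.150585 − 0.776519 = -0.625934
e^{−rT} = e^{−0.0114·1.9825} = 0.977653
N(d₁) = 0.559849,  N(d₂) = 0.265679
Call price V = S·N(d₁) − K·e^{−rT}·N(d₂) = 32.056931 − 18.296233 = 13.760699
φ(d₁) = (1/√(2π))·e^{−d₁²/2} = 0.394445
Γ = φ(d₁) / (S·σ·√T) = 0.008871

price = 13.760699
Γ = 0.008871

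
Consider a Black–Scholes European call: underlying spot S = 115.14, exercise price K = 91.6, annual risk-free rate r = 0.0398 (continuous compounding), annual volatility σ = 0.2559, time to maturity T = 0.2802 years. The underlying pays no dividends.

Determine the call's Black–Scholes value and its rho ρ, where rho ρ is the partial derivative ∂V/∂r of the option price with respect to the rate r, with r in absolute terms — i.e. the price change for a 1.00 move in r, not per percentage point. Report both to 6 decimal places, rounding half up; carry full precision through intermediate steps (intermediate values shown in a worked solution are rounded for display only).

σ√T = 0.2559·√0.2802 = 0.135458
d₁ = (ln(S/K) + (r+σ²/2)T) / (σ√T) = (ln(115.14/91.6) + (0.0398+0.2559²/2)·0.2802) / 0.135458 = (0.228718 + 0.020326) / 0.135458 = 1.838533
d₂ = d₁ − σ√T = 1.838533 − 0.135458 = 1.703076
e^{−rT} = e^{−0.0398·0.2802} = 0.988910
N(d₁) = 0.967008,  N(d₂) = 0.955723
Call price V = S·N(d₁) − K·e^{−rT}·N(d₂) = 111.341311 − 86.573364 = 24.767947
ρ = K·T·e^{−rT}·N(d₂) = 24.257857

price = 24.767947
ρ = 24.257857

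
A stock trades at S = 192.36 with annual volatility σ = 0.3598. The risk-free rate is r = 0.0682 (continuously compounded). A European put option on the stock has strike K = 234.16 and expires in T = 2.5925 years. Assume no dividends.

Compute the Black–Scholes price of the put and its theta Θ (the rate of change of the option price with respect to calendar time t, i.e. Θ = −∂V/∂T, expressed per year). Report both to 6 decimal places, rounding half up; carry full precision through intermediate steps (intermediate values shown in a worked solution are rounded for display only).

price = 46.233840
Θ = 0.091096

σ√T = 0.3598·√2.5925 = 0.579323
d₁ = (ln(S/K) + (r+σ²/2)T) / (σ√T) = (ln(192.36/234.16) + (0.0682+0.3598²/2)·2.5925) / 0.579323 = (-0.196636 + 0.344616) / 0.579323 = 0.255436
d₂ = d₁ − σ√T = 0.255436 − 0.579323 = -0.323887
e^{−rT} = e^{−0.0682·2.5925} = 0.837940
N(−d₁) = 0.399193,  N(−d₂) = 0.626988
Put price V = K·e^{−rT}·N(−d₂) − S·N(−d₁) = 123.022642 − 76.788802 = 46.233840
φ(d₁) = (1/√(2π))·e^{−d₁²/2} = 0.386137
Θ = −S·φ(d₁)·σ/(2√T) + r·K·e^{−rT}·N(−d₂) = −8.299048 + 8.390144 = 0.091096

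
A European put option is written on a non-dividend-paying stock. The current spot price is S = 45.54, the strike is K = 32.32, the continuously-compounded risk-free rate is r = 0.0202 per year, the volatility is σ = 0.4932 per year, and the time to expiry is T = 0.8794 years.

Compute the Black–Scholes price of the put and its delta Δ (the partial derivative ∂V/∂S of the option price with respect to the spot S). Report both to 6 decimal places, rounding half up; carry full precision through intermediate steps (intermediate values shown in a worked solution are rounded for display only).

σ√T = 0.4932·√0.8794 = 0.462505
d₁ = (ln(S/K) + (r+σ²/2)T) / (σ√T) = (ln(45.54/32.32) + (0.0202+0.4932²/2)·0.8794) / 0.462505 = (0.342905 + 0.124719) / 0.462505 = 1.011068
d₂ = d₁ − σ√T = 1.011068 − 0.462505 = 0.548564
e^{−rT} = e^{−0.0202·0.8794} = 0.982393
N(−d₁) = 0.155992,  N(−d₂) = 0.291652
Put price V = K·e^{−rT}·N(−d₂) − S·N(−d₁) = 9.260241 − 7.103868 = 2.156373
Δ = −N(−d₁) = -0.155992

price = 2.156373
Δ = -0.155992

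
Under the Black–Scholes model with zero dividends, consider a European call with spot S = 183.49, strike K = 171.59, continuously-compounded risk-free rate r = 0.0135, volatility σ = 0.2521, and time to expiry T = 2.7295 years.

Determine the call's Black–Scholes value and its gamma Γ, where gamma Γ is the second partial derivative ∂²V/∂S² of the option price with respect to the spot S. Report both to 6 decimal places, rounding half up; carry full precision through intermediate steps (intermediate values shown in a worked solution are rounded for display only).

price = 38.706869
Γ = 0.004701

σ√T = 0.2521·√2.7295 = 0.416499
d₁ = (ln(S/K) + (r+σ²/2)T) / (σ√T) = (ln(183.49/171.59) + (0.0135+0.2521²/2)·2.7295) / 0.416499 = (0.067052 + 0.123584) / 0.416499 = 0.457711
d₂ = d₁ − σ√T = 0.457711 − 0.416499 = 0.041212
e^{−rT} = e^{−0.0135·2.7295} = 0.963822
N(d₁) = 0.676420,  N(d₂) = 0.516436
Call price V = S·N(d₁) − K·e^{−rT}·N(d₂) = 124.116302 − 85.409434 = 38.706869
φ(d₁) = (1/√(2π))·e^{−d₁²/2} = 0.359267
Γ = φ(d₁) / (S·σ·√T) = 0.004701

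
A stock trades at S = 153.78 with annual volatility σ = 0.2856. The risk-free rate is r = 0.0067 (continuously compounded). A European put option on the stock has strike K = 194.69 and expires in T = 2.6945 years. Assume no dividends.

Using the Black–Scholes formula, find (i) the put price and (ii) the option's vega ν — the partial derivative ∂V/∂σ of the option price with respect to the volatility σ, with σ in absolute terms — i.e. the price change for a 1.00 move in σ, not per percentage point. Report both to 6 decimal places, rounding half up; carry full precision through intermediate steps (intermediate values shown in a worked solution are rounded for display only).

σ√T = 0.2856·√2.6945 = 0.468810
d₁ = (ln(S/K) + (r+σ²/2)T) / (σ√T) = (ln(153.78/194.69) + (0.0067+0.2856²/2)·2.6945) / 0.468810 = (-0.235886 + 0.127945) / 0.468810 = -0.230244
d₂ = d₁ − σ√T = -0.230244 − 0.468810 = -0.699054
e^{−rT} = e^{−0.0067·2.6945} = 0.982109
N(−d₁) = 0.591049,  N(−d₂) = 0.757741
Put price V = K·e^{−rT}·N(−d₂) − S·N(−d₁) = 144.885204 − 90.891498 = 53.993707
φ(d₁) = (1/√(2π))·e^{−d₁²/2} = 0.388507
ν = S·φ(d₁)·√T = 98.070310

price = 53.993707
ν = 98.070310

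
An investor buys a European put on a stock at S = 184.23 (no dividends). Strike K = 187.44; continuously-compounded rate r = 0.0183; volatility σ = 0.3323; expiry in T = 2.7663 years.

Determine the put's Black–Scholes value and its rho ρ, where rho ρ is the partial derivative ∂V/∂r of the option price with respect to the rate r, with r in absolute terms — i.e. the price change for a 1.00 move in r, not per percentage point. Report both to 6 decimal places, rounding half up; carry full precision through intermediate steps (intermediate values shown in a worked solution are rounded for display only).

σ√T = 0.3323·√2.7663 = 0.552688
d₁ = (ln(S/K) + (r+σ²/2)T) / (σ√T) = (ln(184.23/187.44) + (0.0183+0.3323²/2)·2.7663) / 0.552688 = (-0.017274 + 0.203355) / 0.552688 = 0.336684
d₂ = d₁ − σ√T = 0.336684 − 0.552688 = -0.216003
e^{−rT} = e^{−0.0183·2.7663} = 0.950637
N(−d₁) = 0.368177,  N(−d₂) = 0.585507
Put price V = K·e^{−rT}·N(−d₂) − S·N(−d₁) = 104.330023 − 67.829319 = 36.500703
ρ = −K·T·e^{−rT}·N(−d₂) = -288.608142

price = 36.500703
ρ = -288.608142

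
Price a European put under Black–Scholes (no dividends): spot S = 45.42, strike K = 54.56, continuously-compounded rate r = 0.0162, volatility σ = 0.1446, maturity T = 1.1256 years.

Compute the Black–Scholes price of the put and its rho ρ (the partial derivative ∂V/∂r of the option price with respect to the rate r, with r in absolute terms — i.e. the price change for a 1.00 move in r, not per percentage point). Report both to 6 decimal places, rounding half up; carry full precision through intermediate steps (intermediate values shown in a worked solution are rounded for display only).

price = 8.697205
ρ = -52.797771

σ√T = 0.1446·√1.1256 = 0.153412
d₁ = (ln(S/K) + (r+σ²/2)T) / (σ√T) = (ln(45.42/54.56) + (0.0162+0.1446²/2)·1.1256) / 0.153412 = (-0.183348 + 0.030002) / 0.153412 = -0.999568
d₂ = d₁ − σ√T = -0.999568 − 0.153412 = -1.152980
e^{−rT} = e^{−0.0162·1.1256} = 0.981931
N(−d₁) = 0.841240,  N(−d₂) = 0.875541
Put price V = K·e^{−rT}·N(−d₂) − S·N(−d₁) = 46.906335 − 38.209130 = 8.697205
ρ = −K·T·e^{−rT}·N(−d₂) = -52.797771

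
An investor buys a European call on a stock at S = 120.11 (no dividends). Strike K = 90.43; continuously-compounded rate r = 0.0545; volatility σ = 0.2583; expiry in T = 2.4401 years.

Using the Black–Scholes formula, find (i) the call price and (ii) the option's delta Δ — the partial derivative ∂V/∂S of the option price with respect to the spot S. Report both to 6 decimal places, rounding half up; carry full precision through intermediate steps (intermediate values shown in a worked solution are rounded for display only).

price = 43.977644
Δ = 0.891545

σ√T = 0.2583·√2.4401 = 0.403486
d₁ = (ln(S/K) + (r+σ²/2)T) / (σ√T) = (ln(120.11/90.43) + (0.0545+0.2583²/2)·2.4401) / 0.403486 = (0.283832 + 0.214386) / 0.403486 = 1.234784
d₂ = d₁ − σ√T = 1.234784 − 0.403486 = 0.831298
e^{−rT} = e^{−0.0545·2.4401} = 0.875478
N(d₁) = 0.891545,  N(d₂) = 0.797097
Call price V = S·N(d₁) − K·e^{−rT}·N(d₂) = 107.083415 − 63.105771 = 43.977644
Δ = N(d₁) = 0.891545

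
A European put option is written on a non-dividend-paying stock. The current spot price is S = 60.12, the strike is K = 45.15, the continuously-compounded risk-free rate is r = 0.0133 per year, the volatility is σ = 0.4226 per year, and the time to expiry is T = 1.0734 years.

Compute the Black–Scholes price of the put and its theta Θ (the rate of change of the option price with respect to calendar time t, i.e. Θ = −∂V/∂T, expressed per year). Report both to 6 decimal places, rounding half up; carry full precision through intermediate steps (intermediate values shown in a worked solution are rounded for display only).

σ√T = 0.4226·√1.0734 = 0.437835
d₁ = (ln(S/K) + (r+σ²/2)T) / (σ√T) = (ln(60.12/45.15) + (0.0133+0.4226²/2)·1.0734) / 0.437835 = (0.286352 + 0.110126) / 0.437835 = 0.905543
d₂ = d₁ − σ√T = 0.905543 − 0.437835 = 0.467708
e^{−rT} = e^{−0.0133·1.0734} = 0.985825
N(−d₁) = 0.182589,  N(−d₂) = 0.319997
Put price V = K·e^{−rT}·N(−d₂) − S·N(−d₁) = 14.243056 − 10.977247 = 3.265809
φ(d₁) = (1/√(2π))·e^{−d₁²/2} = 0.264757
Θ = −S·φ(d₁)·σ/(2√T) + r·K·e^{−rT}·N(−d₂) = −3.246275 + 0.189433 = -3.056842

price = 3.265809
Θ = -3.056842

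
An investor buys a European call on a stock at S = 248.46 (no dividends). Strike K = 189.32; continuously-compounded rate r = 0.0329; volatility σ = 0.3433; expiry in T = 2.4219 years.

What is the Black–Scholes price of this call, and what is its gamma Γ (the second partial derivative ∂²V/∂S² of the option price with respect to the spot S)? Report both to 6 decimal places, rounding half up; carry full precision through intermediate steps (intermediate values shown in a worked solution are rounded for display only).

σ√T = 0.3433·√2.4219 = 0.534259
d₁ = (ln(S/K) + (r+σ²/2)T) / (σ√T) = (ln(248.46/189.32) + (0.0329+0.3433²/2)·2.4219) / 0.534259 = (0.271843 + 0.222397) / 0.534259 = 0.925094
d₂ = d₁ − σ√T = 0.925094 − 0.534259 = 0.390835
e^{−rT} = e^{−0.0329·2.4219} = 0.923411
N(d₁) = 0.822542,  N(d₂) = 0.652041
Call price V = S·N(d₁) − K·e^{−rT}·N(d₂) = 204.368682 − 113.989871 = 90.378811
φ(d₁) = (1/√(2π))·e^{−d₁²/2} = 0.260061
Γ = φ(d₁) / (S·σ·√T) = 0.001959

price = 90.378811
Γ = 0.001959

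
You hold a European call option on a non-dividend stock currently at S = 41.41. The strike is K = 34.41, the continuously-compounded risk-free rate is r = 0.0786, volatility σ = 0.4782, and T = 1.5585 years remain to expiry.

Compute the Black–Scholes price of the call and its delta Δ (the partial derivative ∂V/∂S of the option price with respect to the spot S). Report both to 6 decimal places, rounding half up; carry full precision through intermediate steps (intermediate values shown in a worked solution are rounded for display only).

price = 14.967584
Δ = 0.792141

σ√T = 0.4782·√1.5585 = 0.596984
d₁ = (ln(S/K) + (r+σ²/2)T) / (σ√T) = (ln(41.41/34.41) + (0.0786+0.4782²/2)·1.5585) / 0.596984 = (0.185175 + 0.300693) / 0.596984 = 0.813871
d₂ = d₁ − σ√T = 0.813871 − 0.596984 = 0.216887
e^{−rT} = e^{−0.0786·1.5585} = 0.884708
N(d₁) = 0.792141,  N(d₂) = 0.585852
Call price V = S·N(d₁) − K·e^{−rT}·N(d₂) = 32.802545 − 17.834961 = 14.967584
Δ = N(d₁) = 0.792141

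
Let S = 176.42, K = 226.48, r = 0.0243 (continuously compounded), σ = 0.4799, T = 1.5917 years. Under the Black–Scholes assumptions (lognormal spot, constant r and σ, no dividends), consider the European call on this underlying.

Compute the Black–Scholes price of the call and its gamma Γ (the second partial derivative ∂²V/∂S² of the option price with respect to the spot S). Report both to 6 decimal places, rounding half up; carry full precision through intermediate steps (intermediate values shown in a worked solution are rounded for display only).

σ√T = 0.4799·√1.5917 = 0.605454
d₁ = (ln(S/K) + (r+σ²/2)T) / (σ√T) = (ln(176.42/226.48) + (0.0243+0.4799²/2)·1.5917) / 0.605454 = (-0.249789 + 0.221966) / 0.605454 = -0.045955
d₂ = d₁ − σ√T = -0.045955 − 0.605454 = -0.651409
e^{−rT} = e^{−0.0243·1.5917} = 0.962060
N(d₁) = 0.481673,  N(d₂) = 0.257391
Call price V = S·N(d₁) − K·e^{−rT}·N(d₂) = 84.976794 − 56.082319 = 28.894475
φ(d₁) = (1/√(2π))·e^{−d₁²/2} = 0.398521
Γ = φ(d₁) / (S·σ·√T) = 0.003731

price = 28.894475
Γ = 0.003731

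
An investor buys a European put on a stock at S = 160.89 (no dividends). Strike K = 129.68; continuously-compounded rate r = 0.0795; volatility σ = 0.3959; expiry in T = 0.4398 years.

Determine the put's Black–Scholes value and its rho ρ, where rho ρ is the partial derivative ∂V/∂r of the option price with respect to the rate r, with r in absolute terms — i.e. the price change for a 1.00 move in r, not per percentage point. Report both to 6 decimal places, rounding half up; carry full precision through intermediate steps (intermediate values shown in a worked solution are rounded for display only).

price = 3.364975
ρ = -11.299933

σ√T = 0.3959·√0.4398 = 0.262551
d₁ = (ln(S/K) + (r+σ²/2)T) / (σ√T) = (ln(160.89/129.68) + (0.0795+0.3959²/2)·0.4398) / 0.262551 = (0.215651 + 0.069431) / 0.262551 = 1.085815
d₂ = d₁ − σ√T = 1.085815 − 0.262551 = 0.823265
e^{−rT} = e^{−0.0795·0.4398} = 0.965640
N(−d₁) = 0.138780,  N(−d₂) = 0.205179
Put price V = K·e^{−rT}·N(−d₂) − S·N(−d₁) = 25.693344 − 22.328368 = 3.364975
ρ = −K·T·e^{−rT}·N(−d₂) = -11.299933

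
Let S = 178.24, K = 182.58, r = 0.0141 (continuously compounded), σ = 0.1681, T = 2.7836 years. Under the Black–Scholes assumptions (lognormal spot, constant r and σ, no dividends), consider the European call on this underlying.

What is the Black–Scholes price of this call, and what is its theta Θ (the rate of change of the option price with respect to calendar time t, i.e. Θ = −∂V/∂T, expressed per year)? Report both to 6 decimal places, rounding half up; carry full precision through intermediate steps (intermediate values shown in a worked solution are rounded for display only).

σ√T = 0.1681·√2.7836 = 0.280460
d₁ = (ln(S/K) + (r+σ²/2)T) / (σ√T) = (ln(178.24/182.58) + (0.0141+0.1681²/2)·2.7836) / 0.280460 = (-0.024057 + 0.078578) / 0.280460 = 0.194396
d₂ = d₁ − σ√T = 0.194396 − 0.280460 = -0.086064
e^{−rT} = e^{−0.0141·2.7836} = 0.961511
N(d₁) = 0.577067,  N(d₂) = 0.465708
Call price V = S·N(d₁) − K·e^{−rT}·N(d₂) = 102.856413 − 81.756254 = 21.100158
φ(d₁) = (1/√(2π))·e^{−d₁²/2} = 0.391475
Θ = −S·φ(d₁)·σ/(2√T) − r·K·e^{−rT}·N(d₂) = −3.515148 − 1.152763 = -4.667911

price = 21.100158
Θ = -4.667911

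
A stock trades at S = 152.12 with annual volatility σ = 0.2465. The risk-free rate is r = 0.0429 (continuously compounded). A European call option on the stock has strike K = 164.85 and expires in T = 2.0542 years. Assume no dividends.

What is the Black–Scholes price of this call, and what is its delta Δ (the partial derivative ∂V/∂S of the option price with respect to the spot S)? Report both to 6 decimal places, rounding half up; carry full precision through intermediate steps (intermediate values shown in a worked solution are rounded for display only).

σ√T = 0.2465·√2.0542 = 0.353296
d₁ = (ln(S/K) + (r+σ²/2)T) / (σ√T) = (ln(152.12/164.85) + (0.0429+0.2465²/2)·2.0542) / 0.353296 = (-0.080366 + 0.150534) / 0.353296 = 0.198609
d₂ = d₁ − σ√T = 0.198609 − 0.353296 = -0.154686
e^{−rT} = e^{−0.0429·2.0542} = 0.915646
N(d₁) = 0.578716,  N(d₂) = 0.438534
Call price V = S·N(d₁) − K·e^{−rT}·N(d₂) = 88.034249 − 66.194245 = 21.840004
Δ = N(d₁) = 0.578716

price = 21.840004
Δ = 0.578716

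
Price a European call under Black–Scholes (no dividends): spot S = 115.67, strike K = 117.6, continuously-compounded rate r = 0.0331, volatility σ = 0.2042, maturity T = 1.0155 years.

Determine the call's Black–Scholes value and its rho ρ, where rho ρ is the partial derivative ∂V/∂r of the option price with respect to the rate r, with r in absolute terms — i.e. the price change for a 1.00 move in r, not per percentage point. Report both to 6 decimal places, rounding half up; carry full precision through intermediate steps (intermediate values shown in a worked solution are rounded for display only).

σ√T = 0.2042·√1.0155 = 0.205776
d₁ = (ln(S/K) + (r+σ²/2)T) / (σ√T) = (ln(115.67/117.6) + (0.0331+0.2042²/2)·1.0155) / 0.205776 = (-0.016548 + 0.054785) / 0.205776 = 0.185820
d₂ = d₁ − σ√T = 0.185820 − 0.205776 = -0.019957
e^{−rT} = e^{−0.0331·1.0155} = 0.966946
N(d₁) = 0.573707,  N(d₂) = 0.492039
Call price V = S·N(d₁) − K·e^{−rT}·N(d₂) = 66.360675 − 55.951121 = 10.409554
ρ = K·T·e^{−rT}·N(d₂) = 56.818363

price = 10.409554
ρ = 56.818363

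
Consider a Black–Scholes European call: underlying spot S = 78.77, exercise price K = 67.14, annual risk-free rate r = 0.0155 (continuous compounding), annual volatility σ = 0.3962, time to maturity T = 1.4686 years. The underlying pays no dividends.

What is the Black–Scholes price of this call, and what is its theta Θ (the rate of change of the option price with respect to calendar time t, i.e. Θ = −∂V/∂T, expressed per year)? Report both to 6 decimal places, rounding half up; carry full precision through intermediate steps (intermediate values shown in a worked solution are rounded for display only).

price = 21.224424
Θ = -4.803448

σ√T = 0.3962·√1.4686 = 0.480138
d₁ = (ln(S/K) + (r+σ²/2)T) / (σ√T) = (ln(78.77/67.14) + (0.0155+0.3962²/2)·1.4686) / 0.480138 = (0.159752 + 0.138030) / 0.480138 = 0.620200
d₂ = d₁ − σ√T = 0.620200 − 0.480138 = 0.140062
e^{−rT} = e^{−0.0155·1.4686} = 0.977494
N(d₁) = 0.732437,  N(d₂) = 0.555695
Call price V = S·N(d₁) − K·e^{−rT}·N(d₂) = 57.694066 − 36.469643 = 21.224424
φ(d₁) = (1/√(2π))·e^{−d₁²/2} = 0.329143
Θ = −S·φ(d₁)·σ/(2√T) − r·K·e^{−rT}·N(d₂) = −4.238169 − 0.565279 = -4.803448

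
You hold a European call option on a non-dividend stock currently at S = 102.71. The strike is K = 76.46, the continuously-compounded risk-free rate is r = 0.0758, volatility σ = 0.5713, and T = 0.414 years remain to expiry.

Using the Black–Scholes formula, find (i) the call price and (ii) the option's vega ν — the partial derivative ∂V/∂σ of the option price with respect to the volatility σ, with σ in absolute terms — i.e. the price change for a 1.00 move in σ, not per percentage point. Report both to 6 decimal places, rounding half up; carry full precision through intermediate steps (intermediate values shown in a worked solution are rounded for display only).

price = 31.868829
ν = 14.840424

σ√T = 0.5713·√0.414 = 0.367591
d₁ = (ln(S/K) + (r+σ²/2)T) / (σ√T) = (ln(102.71/76.46) + (0.0758+0.5713²/2)·0.414) / 0.367591 = (0.295142 + 0.098943) / 0.367591 = 1.072074
d₂ = d₁ − σ√T = 1.072074 − 0.367591 = 0.704484
e^{−rT} = e^{−0.0758·0.414} = 0.969106
N(d₁) = 0.858157,  N(d₂) = 0.759434
Call price V = S·N(d₁) − K·e^{−rT}·N(d₂) = 88.141268 − 56.272439 = 31.868829
φ(d₁) = (1/√(2π))·e^{−d₁²/2} = 0.224561
ν = S·φ(d₁)·√T = 14.840424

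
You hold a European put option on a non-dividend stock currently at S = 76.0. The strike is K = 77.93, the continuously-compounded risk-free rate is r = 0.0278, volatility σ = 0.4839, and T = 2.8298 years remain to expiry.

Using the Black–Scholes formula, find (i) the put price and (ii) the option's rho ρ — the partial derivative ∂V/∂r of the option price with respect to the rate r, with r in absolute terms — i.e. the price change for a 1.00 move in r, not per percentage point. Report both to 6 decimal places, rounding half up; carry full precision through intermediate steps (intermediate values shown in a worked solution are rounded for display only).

σ√T = 0.4839·√2.8298 = 0.814017
d₁ = (ln(S/K) + (r+σ²/2)T) / (σ√T) = (ln(76.0/77.93) + (0.0278+0.4839²/2)·2.8298) / 0.814017 = (-0.025078 + 0.409980) / 0.814017 = 0.472843
d₂ = d₁ − σ√T = 0.472843 − 0.814017 = -0.341174
e^{−rT} = e^{−0.0278·2.8298} = 0.924346
N(−d₁) = 0.318162,  N(−d₂) = 0.633514
Put price V = K·e^{−rT}·N(−d₂) − S·N(−d₁) = 45.634711 − 24.180344 = 21.454367
ρ = −K·T·e^{−rT}·N(−d₂) = -129.137104

price = 21.454367
ρ = -129.137104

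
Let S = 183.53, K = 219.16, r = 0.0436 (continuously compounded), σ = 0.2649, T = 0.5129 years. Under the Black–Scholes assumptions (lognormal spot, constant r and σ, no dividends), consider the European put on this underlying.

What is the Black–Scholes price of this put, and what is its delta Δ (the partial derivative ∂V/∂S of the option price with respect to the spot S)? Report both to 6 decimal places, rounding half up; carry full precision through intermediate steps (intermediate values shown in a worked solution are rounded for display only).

price = 35.157903
Δ = -0.765003

σ√T = 0.2649·√0.5129 = 0.189714
d₁ = (ln(S/K) + (r+σ²/2)T) / (σ√T) = (ln(183.53/219.16) + (0.0436+0.2649²/2)·0.5129) / 0.189714 = (-0.177424 + 0.040358) / 0.189714 = -0.722489
d₂ = d₁ − σ√T = -0.722489 − 0.189714 = -0.912202
e^{−rT} = e^{−0.0436·0.5129} = 0.977886
N(−d₁) = 0.765003,  N(−d₂) = 0.819169
Put price V = K·e^{−rT}·N(−d₂) − S·N(−d₁) = 175.558892 − 140.400988 = 35.157903
Δ = −N(−d₁) = -0.765003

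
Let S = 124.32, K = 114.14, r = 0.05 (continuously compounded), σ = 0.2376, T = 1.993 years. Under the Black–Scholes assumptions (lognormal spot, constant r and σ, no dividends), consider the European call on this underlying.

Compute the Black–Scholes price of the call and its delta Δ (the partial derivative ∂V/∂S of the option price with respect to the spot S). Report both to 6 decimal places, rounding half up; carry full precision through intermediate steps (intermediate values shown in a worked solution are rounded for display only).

σ√T = 0.2376·√1.993 = 0.335429
d₁ = (ln(S/K) + (r+σ²/2)T) / (σ√T) = (ln(124.32/114.14) + (0.05+0.2376²/2)·1.993) / 0.335429 = (0.085433 + 0.155906) / 0.335429 = 0.719495
d₂ = d₁ − σ√T = 0.719495 − 0.335429 = 0.384067
e^{−rT} = e^{−0.05·1.993} = 0.905154
N(d₁) = 0.764082,  N(d₂) = 0.649535
Call price V = S·N(d₁) − K·e^{−rT}·N(d₂) = 94.990686 − 67.106302 = 27.884384
Δ = N(d₁) = 0.764082

price = 27.884384
Δ = 0.764082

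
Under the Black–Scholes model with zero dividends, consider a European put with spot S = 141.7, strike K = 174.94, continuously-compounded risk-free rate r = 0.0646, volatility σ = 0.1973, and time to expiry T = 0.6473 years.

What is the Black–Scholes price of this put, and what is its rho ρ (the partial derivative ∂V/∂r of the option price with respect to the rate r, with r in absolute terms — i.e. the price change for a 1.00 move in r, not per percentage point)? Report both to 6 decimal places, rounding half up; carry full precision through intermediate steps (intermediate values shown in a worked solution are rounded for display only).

price = 27.874061
ρ = -94.871954

σ√T = 0.1973·√0.6473 = 0.158738
d₁ = (ln(S/K) + (r+σ²/2)T) / (σ√T) = (ln(141.7/174.94) + (0.0646+0.1973²/2)·0.6473) / 0.158738 = (-0.210731 + 0.054414) / 0.158738 = -0.984748
d₂ = d₁ − σ√T = -0.984748 − 0.158738 = -1.143485
e^{−rT} = e^{−0.0646·0.6473} = 0.959047
N(−d₁) = 0.837626,  N(−d₂) = 0.873581
Put price V = K·e^{−rT}·N(−d₂) − S·N(−d₁) = 146.565664 − 118.691603 = 27.874061
ρ = −K·T·e^{−rT}·N(−d₂) = -94.871954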